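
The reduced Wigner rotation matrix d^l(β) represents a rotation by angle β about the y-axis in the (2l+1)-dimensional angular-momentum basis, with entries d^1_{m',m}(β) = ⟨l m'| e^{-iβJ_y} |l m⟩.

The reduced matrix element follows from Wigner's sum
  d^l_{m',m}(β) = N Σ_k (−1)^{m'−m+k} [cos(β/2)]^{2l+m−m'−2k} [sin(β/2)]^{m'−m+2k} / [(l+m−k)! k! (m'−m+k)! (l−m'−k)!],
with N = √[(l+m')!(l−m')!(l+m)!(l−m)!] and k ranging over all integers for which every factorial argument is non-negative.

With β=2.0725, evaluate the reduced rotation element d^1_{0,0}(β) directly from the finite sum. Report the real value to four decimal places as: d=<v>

d^1_{0,0}(β=2.0725) via Wigner's sum:
With c≡cos(β/2)=0.509451 and s≡sin(β/2)=0.860500, N=[1·1·1·1]^{1/2}=1.000000
Admissible k: 0..1 (factorial args all ≥0)
  k=0: (−1)^0·1.0000/(1)·0.5095^2·0.8605^0 = +0.259540
  k=1: (−1)^1·1.0000/(1)·0.5095^0·0.8605^2 = -0.740460
d^1_{0,0}(2.0725) = +0.259540 -0.740460 = -0.480920

d=-0.4809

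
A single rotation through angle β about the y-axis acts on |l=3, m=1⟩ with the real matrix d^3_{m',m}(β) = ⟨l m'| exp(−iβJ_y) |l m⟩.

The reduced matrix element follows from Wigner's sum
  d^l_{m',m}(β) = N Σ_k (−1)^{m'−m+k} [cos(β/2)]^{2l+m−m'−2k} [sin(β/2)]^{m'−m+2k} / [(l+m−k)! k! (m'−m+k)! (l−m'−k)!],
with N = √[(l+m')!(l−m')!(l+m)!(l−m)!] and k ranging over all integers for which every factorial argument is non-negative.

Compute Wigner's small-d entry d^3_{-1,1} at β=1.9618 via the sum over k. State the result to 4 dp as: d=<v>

d^3_{-1,1}(β=1.9618) via Wigner's sum:
Half-angle: c=0.556275, s=0.830998. N=√(2·24·24·2)=48.000000
k∈{2,3,4} keeps every argument non-negative
  k=2: (−1)^0·48.0000/(8)·0.5563^4·0.8310^2 = +0.396743
  k=3: (−1)^1·48.0000/(6)·0.5563^2·0.8310^4 = -1.180510
  k=4: (−1)^2·48.0000/(48)·0.5563^0·0.8310^6 = +0.329307
d^3_{-1,1}(1.9618) = +0.396743 -1.180510 +0.329307 = -0.454460

d=-0.4545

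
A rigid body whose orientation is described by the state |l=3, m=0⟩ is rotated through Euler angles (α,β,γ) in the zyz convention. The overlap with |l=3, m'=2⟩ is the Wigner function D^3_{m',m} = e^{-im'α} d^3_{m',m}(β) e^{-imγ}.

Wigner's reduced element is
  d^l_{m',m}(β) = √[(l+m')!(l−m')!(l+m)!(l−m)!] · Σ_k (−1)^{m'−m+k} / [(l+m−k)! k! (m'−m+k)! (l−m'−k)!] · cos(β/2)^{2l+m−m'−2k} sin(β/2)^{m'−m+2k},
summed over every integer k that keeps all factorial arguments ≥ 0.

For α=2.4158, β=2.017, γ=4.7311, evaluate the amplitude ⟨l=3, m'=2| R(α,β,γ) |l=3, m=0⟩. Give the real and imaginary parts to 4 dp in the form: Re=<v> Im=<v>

Re=-0.0572 Im=-0.4775

Split into d^3_{2,0}(β=2.017) × two z-phases.
Half-angle: c=0.533130, s=0.846033. N=√(120·1·6·6)=65.726707
Admissible k: 0..1 (factorial args all ≥0)
  k=0: (−1)^2·65.7267/(12)·0.5331^4·0.8460^2 = +0.316715
  k=1: (−1)^3·65.7267/(12)·0.5331^2·0.8460^4 = -0.797585
d^3_{2,0}(2.017) = +0.316715 -0.797585 = -0.480870
D = (+0.118929+0.992903i)·(-0.480870)·(+1.000000+0.000000i) = -0.057189-0.477457i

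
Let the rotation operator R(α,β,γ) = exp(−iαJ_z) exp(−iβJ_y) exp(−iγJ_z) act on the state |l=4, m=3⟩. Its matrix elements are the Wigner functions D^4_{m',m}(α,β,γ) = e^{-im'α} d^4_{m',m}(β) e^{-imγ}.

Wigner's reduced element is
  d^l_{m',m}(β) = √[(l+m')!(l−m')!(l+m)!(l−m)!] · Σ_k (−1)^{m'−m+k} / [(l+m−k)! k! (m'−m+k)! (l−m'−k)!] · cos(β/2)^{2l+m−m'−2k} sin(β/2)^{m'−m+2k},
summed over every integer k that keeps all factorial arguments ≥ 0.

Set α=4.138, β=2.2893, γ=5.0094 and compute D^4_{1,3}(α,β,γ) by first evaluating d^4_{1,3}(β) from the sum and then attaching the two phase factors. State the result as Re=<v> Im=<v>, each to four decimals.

Re=-0.2211 Im=0.0725

Split into d^4_{1,3}(β=2.2893) × two z-phases.
With c≡cos(β/2)=0.413365 and s≡sin(β/2)=0.910565, N=[120·6·5040·1]^{1/2}=1904.940944
The bounds max(0,m−m')=2 and min(l+m,l−m')=3 give 2 terms
  k=2: (−1)^0·1904.9409/(240)·0.4134^6·0.9106^2 = +0.032832
  k=3: (−1)^1·1904.9409/(144)·0.4134^4·0.9106^4 = -0.265520
d^4_{1,3}(2.2893) = +0.032832 -0.265520 = -0.232689
D = (-0.543322+0.839524i)·(-0.232689)·(-0.777722-0.628609i) = -0.221121+0.072454i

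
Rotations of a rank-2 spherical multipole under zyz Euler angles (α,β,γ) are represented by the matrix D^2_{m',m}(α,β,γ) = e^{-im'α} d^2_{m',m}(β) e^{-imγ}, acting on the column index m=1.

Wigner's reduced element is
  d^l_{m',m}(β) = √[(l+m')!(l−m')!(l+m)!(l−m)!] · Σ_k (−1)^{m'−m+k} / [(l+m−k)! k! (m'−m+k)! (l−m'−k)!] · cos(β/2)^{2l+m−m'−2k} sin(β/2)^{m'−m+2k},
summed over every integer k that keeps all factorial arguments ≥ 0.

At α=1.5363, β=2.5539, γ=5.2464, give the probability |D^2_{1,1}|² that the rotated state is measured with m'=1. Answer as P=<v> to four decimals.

Split into d^2_{1,1}(β=2.5539) × two z-phases.
With c≡cos(β/2)=0.289636 and s≡sin(β/2)=0.957137, N=[6·1·6·1]^{1/2}=6.000000
Admissible k: 0..1 (factorial args all ≥0)
  k=0: (−1)^0·6.0000/(6)·0.2896^4·0.9571^0 = +0.007037
  k=1: (−1)^1·6.0000/(2)·0.2896^2·0.9571^2 = -0.230555
d^2_{1,1}(2.5539) = +0.007037 -0.230555 = -0.223517
|D^2_{1,1}|² = |d^2_{1,1}(β)|² = (-0.223517)² = 0.049960 (the z-rotation phases have unit modulus)

P=0.0500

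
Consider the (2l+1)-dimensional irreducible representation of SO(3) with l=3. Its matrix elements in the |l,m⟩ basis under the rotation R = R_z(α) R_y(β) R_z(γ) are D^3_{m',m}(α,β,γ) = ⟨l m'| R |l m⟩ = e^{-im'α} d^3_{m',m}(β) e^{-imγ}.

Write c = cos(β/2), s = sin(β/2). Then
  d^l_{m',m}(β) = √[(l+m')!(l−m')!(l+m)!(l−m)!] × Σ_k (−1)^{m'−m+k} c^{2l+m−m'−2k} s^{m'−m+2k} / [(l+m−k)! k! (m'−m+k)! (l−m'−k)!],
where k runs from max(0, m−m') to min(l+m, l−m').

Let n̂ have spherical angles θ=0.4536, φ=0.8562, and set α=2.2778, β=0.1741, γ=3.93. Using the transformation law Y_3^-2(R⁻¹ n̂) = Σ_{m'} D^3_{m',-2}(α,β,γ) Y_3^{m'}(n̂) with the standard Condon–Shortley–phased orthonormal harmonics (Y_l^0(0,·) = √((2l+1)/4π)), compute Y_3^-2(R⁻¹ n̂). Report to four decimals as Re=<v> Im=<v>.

Re=0.0737 Im=-0.1639

Need the full column D^3_{m',-2} for m'=−3..3 at α=2.2778, β=0.1741, γ=3.93.
cos(β/2)=0.996214, sin(β/2)=0.086940
d^3_{-3,-2}: single k=1 term ⇒ +0.208958;  D = -0.110328+0.177457i
d^3_{-2,-2}: k∈[0..1] ⇒ +0.977495 -0.037224 = +0.940271;  D = +0.929605-0.141229i
d^3_{-1,-2}: k∈[0..1] ⇒ -0.269763 +0.004109 = -0.265654;  D = +0.200938+0.173770i
d^3_{0,-2}: k∈[0..1] ⇒ +0.040777 -0.000311 = +0.040466;  D = -0.000244+0.040465i
d^3_{1,-2}: k∈[0..1] ⇒ -0.004109 +0.000016 = -0.004093;  D = -0.003128+0.002640i
d^3_{2,-2}: k∈[0..1] ⇒ +0.000284 -0.000000 = +0.000283;  D = -0.000279-0.000046i
d^3_{3,-2}: single k=0 term ⇒ -0.000012;  D = -0.000006-0.000010i
Y_3^{m'}(θ=0.4536,φ=0.8562) and Σ D·Y over m':
  (-0.1103+0.1775i)·(-0.0295-0.0190i)  (+0.9296-0.1412i)·(-0.0249-0.1746i)  (+0.2009+0.1738i)·(+0.2821-0.3252i)  (-0.0002+0.0405i)·(+0.3488+0.0000i)  (-0.0031+0.0026i)·(-0.2821-0.3252i)  (-0.0003-0.0000i)·(-0.0249+0.1746i)  (-0.0000-0.0000i)·(+0.0295-0.0190i)
Y_3^-2(R⁻¹ n̂) = +0.073692-0.163939i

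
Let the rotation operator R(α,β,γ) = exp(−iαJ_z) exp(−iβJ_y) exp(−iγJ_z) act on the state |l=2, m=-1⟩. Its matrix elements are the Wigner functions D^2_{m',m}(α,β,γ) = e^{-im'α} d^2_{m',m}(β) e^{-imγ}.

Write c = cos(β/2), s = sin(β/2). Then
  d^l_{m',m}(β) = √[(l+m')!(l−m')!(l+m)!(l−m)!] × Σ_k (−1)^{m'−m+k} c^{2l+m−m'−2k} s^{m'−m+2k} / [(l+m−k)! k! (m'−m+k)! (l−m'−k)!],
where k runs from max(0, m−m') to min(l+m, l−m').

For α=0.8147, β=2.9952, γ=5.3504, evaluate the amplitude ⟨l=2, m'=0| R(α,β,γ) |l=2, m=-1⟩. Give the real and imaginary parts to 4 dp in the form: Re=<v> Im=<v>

Split into d^2_{0,-1}(β=2.9952) × two z-phases.
With c≡cos(β/2)=0.073131 and s≡sin(β/2)=0.997322, N=[2·2·1·6]^{1/2}=4.898979
Admissible k: 0..1 (factorial args all ≥0)
  k=0: (−1)^1·4.8990/(2)·0.0731^3·0.9973^1 = -0.000955
  k=1: (−1)^2·4.8990/(2)·0.0731^1·0.9973^3 = +0.177698
d^2_{0,-1}(2.9952) = -0.000955 +0.177698 = +0.176743
D = (+1.000000+0.000000i)·(+0.176743)·(+0.595599-0.803282i) = +0.105268-0.141974i

Re=0.1053 Im=-0.1420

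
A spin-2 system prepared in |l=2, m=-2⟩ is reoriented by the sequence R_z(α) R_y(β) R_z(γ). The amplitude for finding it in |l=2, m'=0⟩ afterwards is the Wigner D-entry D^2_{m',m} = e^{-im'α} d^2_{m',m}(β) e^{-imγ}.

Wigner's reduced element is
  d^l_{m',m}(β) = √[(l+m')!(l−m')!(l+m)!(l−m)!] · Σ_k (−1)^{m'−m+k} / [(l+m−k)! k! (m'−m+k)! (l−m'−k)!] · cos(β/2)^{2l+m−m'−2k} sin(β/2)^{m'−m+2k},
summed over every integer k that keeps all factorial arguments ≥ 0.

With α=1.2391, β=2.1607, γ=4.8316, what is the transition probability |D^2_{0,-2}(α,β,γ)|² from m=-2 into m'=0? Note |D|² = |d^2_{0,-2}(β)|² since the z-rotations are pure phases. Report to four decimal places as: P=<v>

P=0.1788

Split into d^2_{0,-2}(β=2.1607) × two z-phases.
Half-angle: c=0.471020, s=0.882123. N=√(2·2·1·24)=9.797959
k: max(0,(-2)−(0))=0 … min(2+(-2),2−(0))=0
  k=0: (−1)^2·9.7980/(4)·0.4710^2·0.8821^2 = +0.422875
d^2_{0,-2}(2.1607) = +0.422875
|D^2_{0,-2}|² = |d^2_{0,-2}(β)|² = (+0.422875)² = 0.178823 (the z-rotation phases have unit modulus)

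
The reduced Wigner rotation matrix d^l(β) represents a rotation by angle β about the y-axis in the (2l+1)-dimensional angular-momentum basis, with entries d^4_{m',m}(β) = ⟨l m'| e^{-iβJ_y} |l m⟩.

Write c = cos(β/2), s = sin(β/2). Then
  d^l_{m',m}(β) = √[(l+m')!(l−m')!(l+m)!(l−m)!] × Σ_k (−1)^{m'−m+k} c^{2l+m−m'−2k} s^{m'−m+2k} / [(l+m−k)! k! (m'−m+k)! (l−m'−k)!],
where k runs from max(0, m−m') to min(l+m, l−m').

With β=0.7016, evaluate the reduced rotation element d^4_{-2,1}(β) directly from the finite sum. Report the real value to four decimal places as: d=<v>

d=0.3372

d^4_{-2,1}(β=0.7016) via Wigner's sum:
With c≡cos(β/2)=0.939098 and s≡sin(β/2)=0.343649, N=[2·720·120·6]^{1/2}=1018.233765
The bounds max(0,m−m')=3 and min(l+m,l−m')=5 give 3 terms
  k=3: (−1)^0·1018.2338/(72)·0.9391^5·0.3436^3 = +0.419195
  k=4: (−1)^1·1018.2338/(48)·0.9391^3·0.3436^5 = -0.084201
  k=5: (−1)^2·1018.2338/(240)·0.9391^1·0.3436^7 = +0.002255
d^4_{-2,1}(0.7016) = +0.419195 -0.084201 +0.002255 = +0.337249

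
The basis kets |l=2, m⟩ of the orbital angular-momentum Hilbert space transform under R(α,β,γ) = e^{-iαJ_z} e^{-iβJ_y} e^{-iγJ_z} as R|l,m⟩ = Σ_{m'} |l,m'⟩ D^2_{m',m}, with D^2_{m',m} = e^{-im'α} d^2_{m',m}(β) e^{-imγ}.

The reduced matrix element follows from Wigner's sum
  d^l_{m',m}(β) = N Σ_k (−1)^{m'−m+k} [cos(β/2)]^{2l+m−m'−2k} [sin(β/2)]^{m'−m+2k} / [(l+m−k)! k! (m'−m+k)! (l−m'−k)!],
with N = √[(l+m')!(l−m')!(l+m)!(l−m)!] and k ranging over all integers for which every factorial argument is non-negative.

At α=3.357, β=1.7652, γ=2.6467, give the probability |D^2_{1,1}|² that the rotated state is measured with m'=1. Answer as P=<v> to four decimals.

Split into d^2_{1,1}(β=1.7652) × two z-phases.
With c≡cos(β/2)=0.635145 and s≡sin(β/2)=0.772393, N=[6·1·6·1]^{1/2}=6.000000
The bounds max(0,m−m')=0 and min(l+m,l−m')=1 give 2 terms
  k=0: (−1)^0·6.0000/(6)·0.6351^4·0.7724^0 = +0.162739
  k=1: (−1)^1·6.0000/(2)·0.6351^2·0.7724^2 = -0.722011
d^2_{1,1}(1.7652) = +0.162739 -0.722011 = -0.559272
|D^2_{1,1}|² = |d^2_{1,1}(β)|² = (-0.559272)² = 0.312785 (the z-rotation phases have unit modulus)

P=0.3128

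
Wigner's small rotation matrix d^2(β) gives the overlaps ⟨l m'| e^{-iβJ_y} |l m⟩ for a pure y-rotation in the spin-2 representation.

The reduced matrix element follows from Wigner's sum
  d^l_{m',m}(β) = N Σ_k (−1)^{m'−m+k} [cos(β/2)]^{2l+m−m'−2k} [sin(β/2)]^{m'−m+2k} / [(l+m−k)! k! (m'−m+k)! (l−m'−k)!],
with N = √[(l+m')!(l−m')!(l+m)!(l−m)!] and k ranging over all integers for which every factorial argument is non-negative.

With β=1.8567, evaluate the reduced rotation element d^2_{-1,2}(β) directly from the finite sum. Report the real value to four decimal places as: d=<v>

d=0.6150

d^2_{-1,2}(β=1.8567) via Wigner's sum:
With c≡cos(β/2)=0.599156 and s≡sin(β/2)=0.800632, N=[1·6·24·1]^{1/2}=12.000000
The bounds max(0,m−m')=3 and min(l+m,l−m')=3 give 1 term
  k=3: (−1)^0·12.0000/(6)·0.5992^1·0.8006^3 = +0.614992
d^2_{-1,2}(1.8567) = +0.614992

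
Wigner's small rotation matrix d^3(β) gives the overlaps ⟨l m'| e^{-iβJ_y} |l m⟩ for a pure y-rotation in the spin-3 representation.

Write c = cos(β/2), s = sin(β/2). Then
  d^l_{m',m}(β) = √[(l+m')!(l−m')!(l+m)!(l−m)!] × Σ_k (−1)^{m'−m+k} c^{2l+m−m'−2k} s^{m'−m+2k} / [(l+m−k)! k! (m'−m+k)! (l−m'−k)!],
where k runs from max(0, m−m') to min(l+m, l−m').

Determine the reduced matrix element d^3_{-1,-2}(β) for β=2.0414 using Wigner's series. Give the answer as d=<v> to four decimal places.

d^3_{-1,-2}(β=2.0414) via Wigner's sum:
c=cos(2.0414/2)=0.522769, s=sin(2.0414/2)=0.852474; N=√[2·24·1·120]=75.894664
The bounds max(0,m−m')=0 and min(l+m,l−m')=1 give 2 terms
  k=0: (−1)^1·75.8947/(24)·0.5228^5·0.8525^1 = -0.105252
  k=1: (−1)^2·75.8947/(12)·0.5228^3·0.8525^3 = +0.559763
d^3_{-1,-2}(2.0414) = -0.105252 +0.559763 = +0.454510

d=0.4545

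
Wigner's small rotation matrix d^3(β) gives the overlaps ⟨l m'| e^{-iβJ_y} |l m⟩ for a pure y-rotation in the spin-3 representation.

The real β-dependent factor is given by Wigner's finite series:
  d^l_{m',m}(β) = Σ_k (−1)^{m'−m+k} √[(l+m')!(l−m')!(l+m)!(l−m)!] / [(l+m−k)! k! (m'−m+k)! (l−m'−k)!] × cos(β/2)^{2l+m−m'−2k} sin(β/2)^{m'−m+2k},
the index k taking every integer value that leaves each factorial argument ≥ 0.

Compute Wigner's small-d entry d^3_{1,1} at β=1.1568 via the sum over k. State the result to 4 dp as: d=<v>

d=-0.4549

d^3_{1,1}(β=1.1568) via Wigner's sum:
Half-angle: c=0.837338, s=0.546685. N=√(24·2·24·2)=48.000000
The bounds max(0,m−m')=0 and min(l+m,l−m')=2 give 3 terms
  k=0: (−1)^0·48.0000/(48)·0.8373^6·0.5467^0 = +0.344672
  k=1: (−1)^1·48.0000/(6)·0.8373^4·0.5467^2 = -1.175353
  k=2: (−1)^2·48.0000/(8)·0.8373^2·0.5467^4 = +0.375752
d^3_{1,1}(1.1568) = +0.344672 -1.175353 +0.375752 = -0.454928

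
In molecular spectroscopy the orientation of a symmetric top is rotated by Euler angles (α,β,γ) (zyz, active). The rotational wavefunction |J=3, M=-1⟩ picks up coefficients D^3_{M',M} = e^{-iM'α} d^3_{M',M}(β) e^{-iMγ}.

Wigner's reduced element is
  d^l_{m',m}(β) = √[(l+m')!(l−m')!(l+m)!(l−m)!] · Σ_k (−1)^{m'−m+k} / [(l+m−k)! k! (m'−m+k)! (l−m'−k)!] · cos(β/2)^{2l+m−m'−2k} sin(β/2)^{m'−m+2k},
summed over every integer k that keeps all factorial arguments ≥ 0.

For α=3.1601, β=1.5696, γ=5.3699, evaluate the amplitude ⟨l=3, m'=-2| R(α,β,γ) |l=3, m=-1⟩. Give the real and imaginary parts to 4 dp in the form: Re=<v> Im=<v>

Re=-0.2524 Im=0.3030

First d^3_{-2,-1}(β=1.5696), then the phase factors e^{-i(-2)α} and e^{-i(-1)γ}:
c=cos(1.5696/2)=0.707530, s=sin(1.5696/2)=0.706684; N=√[1·120·2·24]=75.894664
k: max(0,(-1)−(-2))=1 … min(3+(-1),3−(-2))=2
  k=1: (−1)^0·75.8947/(24)·0.7075^5·0.7067^1 = +0.396231
  k=2: (−1)^1·75.8947/(12)·0.7075^3·0.7067^3 = -0.790568
d^3_{-2,-1}(1.5696) = +0.396231 -0.790568 = -0.394337
Phases: e^{-i·(-2)·3.1601}=+0.999315+0.037006i, e^{-i·(-1)·5.3699}=+0.611149-0.791516i ⇒ D=-0.252384+0.302992i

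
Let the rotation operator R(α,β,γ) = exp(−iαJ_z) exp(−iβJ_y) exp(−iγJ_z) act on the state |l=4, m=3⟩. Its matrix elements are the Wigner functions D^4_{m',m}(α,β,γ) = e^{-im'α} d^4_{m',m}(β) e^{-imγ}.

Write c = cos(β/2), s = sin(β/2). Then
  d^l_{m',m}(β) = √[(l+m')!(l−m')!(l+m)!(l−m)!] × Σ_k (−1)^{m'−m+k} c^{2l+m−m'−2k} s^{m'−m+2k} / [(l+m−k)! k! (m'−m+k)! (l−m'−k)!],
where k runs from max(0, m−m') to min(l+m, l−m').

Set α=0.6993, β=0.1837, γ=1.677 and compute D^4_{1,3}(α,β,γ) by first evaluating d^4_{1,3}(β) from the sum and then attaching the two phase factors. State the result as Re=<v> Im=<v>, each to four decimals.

Re=0.0546 Im=0.0337

Split into d^4_{1,3}(β=0.1837) × two z-phases.
c=cos(0.1837/2)=0.995785, s=sin(0.1837/2)=0.091721; N=√[120·6·5040·1]=1904.940944
The bounds max(0,m−m')=2 and min(l+m,l−m')=3 give 2 terms
  k=2: (−1)^0·1904.9409/(240)·0.9958^6·0.0917^2 = +0.065103
  k=3: (−1)^1·1904.9409/(144)·0.9958^4·0.0917^4 = -0.000921
d^4_{1,3}(0.1837) = +0.065103 -0.000921 = +0.064182
D = (+0.765293-0.643682i)·(+0.064182)·(+0.313248+0.949671i) = +0.054620+0.033705i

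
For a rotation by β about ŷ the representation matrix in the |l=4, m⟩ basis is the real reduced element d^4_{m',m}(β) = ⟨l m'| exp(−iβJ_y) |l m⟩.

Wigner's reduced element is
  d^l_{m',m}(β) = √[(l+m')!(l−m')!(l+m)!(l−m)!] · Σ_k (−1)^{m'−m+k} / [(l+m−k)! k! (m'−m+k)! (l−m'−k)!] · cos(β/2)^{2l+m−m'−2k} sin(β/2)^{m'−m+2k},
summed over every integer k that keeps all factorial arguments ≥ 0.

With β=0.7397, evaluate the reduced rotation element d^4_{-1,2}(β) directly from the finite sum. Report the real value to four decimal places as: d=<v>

d=0.3677

d^4_{-1,2}(β=0.7397) via Wigner's sum:
With c≡cos(β/2)=0.932382 and s≡sin(β/2)=0.361476, N=[6·120·720·2]^{1/2}=1018.233765
The bounds max(0,m−m')=3 and min(l+m,l−m')=5 give 3 terms
  k=3: (−1)^0·1018.2338/(72)·0.9324^5·0.3615^3 = +0.470674
  k=4: (−1)^1·1018.2338/(48)·0.9324^3·0.3615^5 = -0.106116
  k=5: (−1)^2·1018.2338/(240)·0.9324^1·0.3615^7 = +0.003190
d^4_{-1,2}(0.7397) = +0.470674 -0.106116 +0.003190 = +0.367748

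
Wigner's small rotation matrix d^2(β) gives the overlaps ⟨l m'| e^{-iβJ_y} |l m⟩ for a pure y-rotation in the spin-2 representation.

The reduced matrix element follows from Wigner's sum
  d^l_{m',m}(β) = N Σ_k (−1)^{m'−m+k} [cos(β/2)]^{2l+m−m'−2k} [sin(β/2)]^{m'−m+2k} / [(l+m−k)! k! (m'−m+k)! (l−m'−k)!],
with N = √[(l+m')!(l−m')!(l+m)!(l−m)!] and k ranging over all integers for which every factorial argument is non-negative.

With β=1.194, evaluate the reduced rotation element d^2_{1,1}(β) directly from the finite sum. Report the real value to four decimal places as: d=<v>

d=-0.1806

d^2_{1,1}(β=1.194) via Wigner's sum:
Half-angle: c=0.827026, s=0.562164. N=√(6·1·6·1)=6.000000
k: max(0,(1)−(1))=0 … min(2+(1),2−(1))=1
  k=0: (−1)^0·6.0000/(6)·0.8270^4·0.5622^0 = +0.467817
  k=1: (−1)^1·6.0000/(2)·0.8270^2·0.5622^2 = -0.648463
d^2_{1,1}(1.194) = +0.467817 -0.648463 = -0.180646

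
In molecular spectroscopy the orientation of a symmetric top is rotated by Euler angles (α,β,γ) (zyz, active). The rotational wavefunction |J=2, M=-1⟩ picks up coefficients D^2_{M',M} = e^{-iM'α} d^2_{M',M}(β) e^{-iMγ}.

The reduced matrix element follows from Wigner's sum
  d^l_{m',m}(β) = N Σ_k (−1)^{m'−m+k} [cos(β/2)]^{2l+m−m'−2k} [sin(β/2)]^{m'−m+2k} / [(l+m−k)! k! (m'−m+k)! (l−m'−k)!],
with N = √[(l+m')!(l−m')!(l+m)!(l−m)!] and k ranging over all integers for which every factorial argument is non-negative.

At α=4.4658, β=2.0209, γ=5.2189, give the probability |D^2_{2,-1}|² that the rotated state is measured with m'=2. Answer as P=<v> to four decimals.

P=0.4174

Split into d^2_{2,-1}(β=2.0209) × two z-phases.
c=cos(2.0209/2)=0.531480, s=sin(2.0209/2)=0.847071; N=√[24·1·1·6]=12.000000
The bounds max(0,m−m')=0 and min(l+m,l−m')=0 give 1 term
  k=0: (−1)^3·12.0000/(6)·0.5315^1·0.8471^3 = -0.646065
d^2_{2,-1}(2.0209) = -0.646065
|D^2_{2,-1}|² = |d^2_{2,-1}(β)|² = (-0.646065)² = 0.417400 (the z-rotation phases have unit modulus)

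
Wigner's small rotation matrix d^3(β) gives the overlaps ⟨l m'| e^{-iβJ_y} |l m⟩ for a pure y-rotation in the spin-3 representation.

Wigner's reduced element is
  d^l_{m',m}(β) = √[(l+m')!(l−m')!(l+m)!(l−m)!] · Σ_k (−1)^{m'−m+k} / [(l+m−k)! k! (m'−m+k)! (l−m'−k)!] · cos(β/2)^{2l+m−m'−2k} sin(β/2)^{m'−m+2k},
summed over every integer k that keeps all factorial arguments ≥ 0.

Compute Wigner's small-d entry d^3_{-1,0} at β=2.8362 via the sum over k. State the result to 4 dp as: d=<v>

d^3_{-1,0}(β=2.8362) via Wigner's sum:
c=cos(2.8362/2)=0.152104, s=sin(2.8362/2)=0.988365; N=√[2·24·6·6]=41.569219
The bounds max(0,m−m')=1 and min(l+m,l−m')=3 give 3 terms
  k=1: (−1)^0·41.5692/(12)·0.1521^5·0.9884^1 = +0.000279
  k=2: (−1)^1·41.5692/(4)·0.1521^3·0.9884^3 = -0.035309
  k=3: (−1)^2·41.5692/(12)·0.1521^1·0.9884^5 = +0.496954
d^3_{-1,0}(2.8362) = +0.000279 -0.035309 +0.496954 = +0.461924

d=0.4619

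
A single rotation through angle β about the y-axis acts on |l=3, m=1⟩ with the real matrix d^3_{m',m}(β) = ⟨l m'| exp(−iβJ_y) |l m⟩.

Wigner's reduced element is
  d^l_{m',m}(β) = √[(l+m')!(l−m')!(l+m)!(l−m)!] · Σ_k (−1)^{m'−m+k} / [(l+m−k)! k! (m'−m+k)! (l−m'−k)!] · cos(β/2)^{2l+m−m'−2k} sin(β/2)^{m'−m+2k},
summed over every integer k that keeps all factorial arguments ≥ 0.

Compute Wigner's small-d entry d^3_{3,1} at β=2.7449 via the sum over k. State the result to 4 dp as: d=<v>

d=0.0056

d^3_{3,1}(β=2.7449) via Wigner's sum:
c=cos(2.7449/2)=0.197048, s=sin(2.7449/2)=0.980394; N=√[720·1·24·2]=185.903201
k∈{0} keeps every argument non-negative
  k=0: (−1)^2·185.9032/(48)·0.1970^4·0.9804^2 = +0.005612
d^3_{3,1}(2.7449) = +0.005612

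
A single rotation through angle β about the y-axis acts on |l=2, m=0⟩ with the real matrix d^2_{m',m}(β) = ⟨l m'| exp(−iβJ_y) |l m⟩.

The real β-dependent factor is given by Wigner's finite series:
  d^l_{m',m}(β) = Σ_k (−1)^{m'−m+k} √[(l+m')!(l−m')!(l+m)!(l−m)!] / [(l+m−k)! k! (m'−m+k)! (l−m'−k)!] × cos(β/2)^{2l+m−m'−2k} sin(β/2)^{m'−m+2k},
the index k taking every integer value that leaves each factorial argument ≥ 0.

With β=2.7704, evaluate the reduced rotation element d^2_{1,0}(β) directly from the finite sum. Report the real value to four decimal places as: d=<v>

d=0.4140

d^2_{1,0}(β=2.7704) via Wigner's sum:
Half-angle: c=0.184533, s=0.982826. N=√(6·1·2·2)=4.898979
Admissible k: 0..1 (factorial args all ≥0)
  k=0: (−1)^1·4.8990/(2)·0.1845^3·0.9828^1 = -0.015128
  k=1: (−1)^2·4.8990/(2)·0.1845^1·0.9828^3 = +0.429121
d^2_{1,0}(2.7704) = -0.015128 +0.429121 = +0.413993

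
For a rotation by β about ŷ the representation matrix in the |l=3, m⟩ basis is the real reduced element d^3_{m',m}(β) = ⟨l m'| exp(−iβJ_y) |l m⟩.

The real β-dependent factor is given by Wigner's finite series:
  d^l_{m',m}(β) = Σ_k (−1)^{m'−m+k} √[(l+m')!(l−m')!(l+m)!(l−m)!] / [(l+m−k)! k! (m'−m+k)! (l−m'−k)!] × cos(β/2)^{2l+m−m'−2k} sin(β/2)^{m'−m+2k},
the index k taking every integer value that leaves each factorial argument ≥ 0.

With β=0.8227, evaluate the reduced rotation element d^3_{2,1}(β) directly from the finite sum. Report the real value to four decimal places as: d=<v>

d^3_{2,1}(β=0.8227) via Wigner's sum:
Half-angle: c=0.916582, s=0.399847. N=√(120·1·24·2)=75.894664
k: max(0,(1)−(2))=0 … min(3+(1),3−(2))=1
  k=0: (−1)^1·75.8947/(24)·0.9166^5·0.3998^1 = -0.817994
  k=1: (−1)^2·75.8947/(12)·0.9166^3·0.3998^3 = +0.311333
d^3_{2,1}(0.8227) = -0.817994 +0.311333 = -0.506661

d=-0.5067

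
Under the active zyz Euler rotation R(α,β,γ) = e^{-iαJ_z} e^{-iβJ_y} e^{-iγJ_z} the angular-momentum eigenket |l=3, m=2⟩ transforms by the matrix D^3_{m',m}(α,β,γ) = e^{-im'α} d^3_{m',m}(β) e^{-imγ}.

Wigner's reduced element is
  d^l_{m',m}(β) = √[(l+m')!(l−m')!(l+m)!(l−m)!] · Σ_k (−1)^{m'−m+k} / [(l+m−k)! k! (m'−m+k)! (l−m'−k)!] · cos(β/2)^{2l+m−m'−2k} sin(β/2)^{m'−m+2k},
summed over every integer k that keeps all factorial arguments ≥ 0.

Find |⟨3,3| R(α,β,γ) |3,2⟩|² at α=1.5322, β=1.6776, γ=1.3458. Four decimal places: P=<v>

Split into d^3_{3,2}(β=1.6776) × two z-phases.
c=cos(1.6776/2)=0.668356, s=sin(1.6776/2)=0.743842; N=√[720·1·120·1]=293.938769
k: max(0,(2)−(3))=0 … min(3+(2),3−(3))=0
  k=0: (−1)^1·293.9388/(120)·0.6684^5·0.7438^1 = -0.242994
d^3_{3,2}(1.6776) = -0.242994
|D^3_{3,2}|² = |d^3_{3,2}(β)|² = (-0.242994)² = 0.059046 (the z-rotation phases have unit modulus)

P=0.0590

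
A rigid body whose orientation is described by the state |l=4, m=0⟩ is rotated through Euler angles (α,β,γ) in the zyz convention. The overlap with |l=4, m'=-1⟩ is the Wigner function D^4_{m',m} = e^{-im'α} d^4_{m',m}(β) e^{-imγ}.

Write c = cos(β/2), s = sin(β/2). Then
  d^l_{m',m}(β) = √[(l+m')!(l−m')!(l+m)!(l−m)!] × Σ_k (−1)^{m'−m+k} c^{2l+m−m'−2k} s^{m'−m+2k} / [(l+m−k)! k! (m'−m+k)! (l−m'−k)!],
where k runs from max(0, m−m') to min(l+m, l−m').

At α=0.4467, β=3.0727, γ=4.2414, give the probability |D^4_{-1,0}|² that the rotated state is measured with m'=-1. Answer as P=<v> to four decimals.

P=0.0232

Split into d^4_{-1,0}(β=3.0727) × two z-phases.
Half-angle: c=0.034440, s=0.999407. N=√(6·120·24·24)=643.987578
k∈{1,2,3,4} keeps every argument non-negative
  k=1: (−1)^0·643.9876/(144)·0.0344^7·0.9994^1 = +0.000000
  k=2: (−1)^1·643.9876/(24)·0.0344^5·0.9994^3 = -0.000001
  k=3: (−1)^2·643.9876/(24)·0.0344^3·0.9994^5 = +0.001093
  k=4: (−1)^3·643.9876/(144)·0.0344^1·0.9994^7 = -0.153380
d^4_{-1,0}(3.0727) = +0.000000 -0.000001 +0.001093 -0.153380 = -0.152288
|D^4_{-1,0}|² = |d^4_{-1,0}(β)|² = (-0.152288)² = 0.023192 (the z-rotation phases have unit modulus)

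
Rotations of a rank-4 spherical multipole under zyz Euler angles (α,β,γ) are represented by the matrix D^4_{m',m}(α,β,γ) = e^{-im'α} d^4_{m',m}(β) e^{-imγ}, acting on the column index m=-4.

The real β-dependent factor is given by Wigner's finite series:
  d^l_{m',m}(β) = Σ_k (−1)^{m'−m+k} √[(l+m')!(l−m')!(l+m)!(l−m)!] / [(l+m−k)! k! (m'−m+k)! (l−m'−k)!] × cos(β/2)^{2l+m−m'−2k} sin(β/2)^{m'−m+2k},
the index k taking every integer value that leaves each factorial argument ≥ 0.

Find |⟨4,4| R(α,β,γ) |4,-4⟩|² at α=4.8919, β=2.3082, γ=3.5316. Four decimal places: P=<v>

P=0.2390

First d^4_{4,-4}(β=2.3082), then the phase factors e^{-i(4)α} and e^{-i(-4)γ}:
With c≡cos(β/2)=0.404742 and s≡sin(β/2)=0.914431, N=[40320·1·1·40320]^{1/2}=40320.000000
k∈{0} keeps every argument non-negative
  k=0: (−1)^8·40320.0000/(40320)·0.4047^0·0.9144^8 = +0.488886
d^4_{4,-4}(2.3082) = +0.488886
|D^4_{4,-4}|² = |d^4_{4,-4}(β)|² = (+0.488886)² = 0.239010 (the z-rotation phases have unit modulus)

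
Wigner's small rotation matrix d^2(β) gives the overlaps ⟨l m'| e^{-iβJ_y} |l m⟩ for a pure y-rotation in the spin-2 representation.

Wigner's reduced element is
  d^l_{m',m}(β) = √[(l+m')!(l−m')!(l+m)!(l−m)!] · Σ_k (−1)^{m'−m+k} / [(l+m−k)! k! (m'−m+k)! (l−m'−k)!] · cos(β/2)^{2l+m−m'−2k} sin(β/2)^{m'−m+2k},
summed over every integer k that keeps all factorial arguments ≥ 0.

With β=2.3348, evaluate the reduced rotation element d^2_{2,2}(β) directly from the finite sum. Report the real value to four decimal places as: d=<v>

d=0.0237

d^2_{2,2}(β=2.3348) via Wigner's sum:
c=cos(2.3348/2)=0.392544, s=sin(2.3348/2)=0.919733; N=√[24·1·24·1]=24.000000
k: max(0,(2)−(2))=0 … min(2+(2),2−(2))=0
  k=0: (−1)^0·24.0000/(24)·0.3925^4·0.9197^0 = +0.023744
d^2_{2,2}(2.3348) = +0.023744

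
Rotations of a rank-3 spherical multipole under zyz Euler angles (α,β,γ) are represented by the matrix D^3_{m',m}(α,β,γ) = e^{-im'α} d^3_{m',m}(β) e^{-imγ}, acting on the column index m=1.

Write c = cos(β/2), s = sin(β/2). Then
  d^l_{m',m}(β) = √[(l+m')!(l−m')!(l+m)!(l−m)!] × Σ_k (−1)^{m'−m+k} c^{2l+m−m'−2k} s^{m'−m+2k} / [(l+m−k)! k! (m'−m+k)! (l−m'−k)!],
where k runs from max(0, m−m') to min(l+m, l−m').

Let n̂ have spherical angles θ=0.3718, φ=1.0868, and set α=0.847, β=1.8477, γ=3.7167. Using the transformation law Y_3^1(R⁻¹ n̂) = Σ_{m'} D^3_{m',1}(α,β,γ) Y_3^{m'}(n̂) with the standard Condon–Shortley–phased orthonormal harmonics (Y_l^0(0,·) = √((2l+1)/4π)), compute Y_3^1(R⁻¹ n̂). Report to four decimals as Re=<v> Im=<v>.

Need the full column D^3_{m',1} for m'=−3..3 at α=0.847, β=1.8477, γ=3.7167.
cos(β/2)=0.602753, sin(β/2)=0.797928
d^3_{-3,1}: single k=4 term ⇒ +0.570399;  D = +0.219545-0.526455i
d^3_{-2,1}: k∈[3..4] ⇒ +0.703621 -0.616535 = +0.087085;  D = -0.038028-0.078344i
d^3_{-1,1}: k∈[2..4] ⇒ +0.504238 -1.178212 +0.258097 = -0.415877;  D = +0.400600+0.111686i
d^3_{0,1}: k∈[1..3] ⇒ +0.219912 -1.156167 +0.675381 = -0.260874;  D = +0.218908-0.141896i
d^3_{1,1}: k∈[0..2] ⇒ +0.047955 -0.672317 +0.883659 = +0.259297;  D = -0.038413+0.256436i
d^3_{2,1}: k∈[0..1] ⇒ -0.200752 +0.703621 = +0.502869;  D = +0.323307+0.385162i
d^3_{3,1}: single k=0 term ⇒ +0.325484;  D = +0.325378+0.008294i
Y_3^{m'}(θ=0.3718,φ=1.0868) and Σ D·Y over m':
  (+0.2195-0.5265i)·(-0.0199+0.0024i)  (-0.0380-0.0783i)·(-0.0712-0.1035i)  (+0.4006+0.1117i)·(+0.1825-0.3471i)  (+0.2189-0.1419i)·(+0.4659+0.0000i)  (-0.0384+0.2564i)·(-0.1825-0.3471i)  (+0.3233+0.3852i)·(-0.0712+0.1035i)  (+0.3254+0.0083i)·(+0.0199+0.0024i)
Y_3^1(R⁻¹ n̂) = +0.244909-0.190787i

Re=0.2449 Im=-0.1908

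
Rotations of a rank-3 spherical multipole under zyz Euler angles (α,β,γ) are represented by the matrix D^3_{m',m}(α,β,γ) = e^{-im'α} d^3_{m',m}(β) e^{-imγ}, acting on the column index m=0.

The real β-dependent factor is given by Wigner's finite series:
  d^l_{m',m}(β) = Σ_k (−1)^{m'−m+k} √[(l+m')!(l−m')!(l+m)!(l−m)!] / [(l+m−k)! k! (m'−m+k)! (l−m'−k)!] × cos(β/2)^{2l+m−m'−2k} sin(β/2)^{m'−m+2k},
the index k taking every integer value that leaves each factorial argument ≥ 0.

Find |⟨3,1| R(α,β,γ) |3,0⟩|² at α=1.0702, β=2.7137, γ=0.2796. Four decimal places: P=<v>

P=0.3181

First d^3_{1,0}(β=2.7137), then the phase factors e^{-i(1)α} and e^{-i(0)γ}:
With c≡cos(β/2)=0.212318 and s≡sin(β/2)=0.977201, N=[24·2·6·6]^{1/2}=41.569219
The bounds max(0,m−m')=0 and min(l+m,l−m')=2 give 3 terms
  k=0: (−1)^1·41.5692/(12)·0.2123^5·0.9772^1 = -0.001461
  k=1: (−1)^2·41.5692/(4)·0.2123^3·0.9772^3 = +0.092816
  k=2: (−1)^3·41.5692/(12)·0.2123^1·0.9772^5 = -0.655384
d^3_{1,0}(2.7137) = -0.001461 +0.092816 -0.655384 = -0.564029
|D^3_{1,0}|² = |d^3_{1,0}(β)|² = (-0.564029)² = 0.318128 (the z-rotation phases have unit modulus)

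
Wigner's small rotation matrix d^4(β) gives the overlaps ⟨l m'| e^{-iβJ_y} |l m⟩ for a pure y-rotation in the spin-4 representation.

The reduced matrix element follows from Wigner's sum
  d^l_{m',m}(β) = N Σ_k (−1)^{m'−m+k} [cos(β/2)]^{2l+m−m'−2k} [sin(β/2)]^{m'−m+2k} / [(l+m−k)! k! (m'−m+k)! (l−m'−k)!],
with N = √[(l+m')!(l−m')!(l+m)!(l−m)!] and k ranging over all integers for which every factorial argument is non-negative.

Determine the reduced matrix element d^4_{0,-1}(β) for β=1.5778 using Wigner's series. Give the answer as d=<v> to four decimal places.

d=-0.0117

d^4_{0,-1}(β=1.5778) via Wigner's sum:
With c≡cos(β/2)=0.704626 and s≡sin(β/2)=0.709579, N=[24·24·6·120]^{1/2}=643.987578
k: max(0,(-1)−(0))=0 … min(4+(-1),4−(0))=3
  k=0: (−1)^1·643.9876/(144)·0.7046^7·0.7096^1 = -0.273670
  k=1: (−1)^2·643.9876/(24)·0.7046^5·0.7096^3 = +1.665183
  k=2: (−1)^3·643.9876/(24)·0.7046^3·0.7096^5 = -1.688672
  k=3: (−1)^4·643.9876/(144)·0.7046^1·0.7096^7 = +0.285415
d^4_{0,-1}(1.5778) = -0.273670 +1.665183 -1.688672 +0.285415 = -0.011744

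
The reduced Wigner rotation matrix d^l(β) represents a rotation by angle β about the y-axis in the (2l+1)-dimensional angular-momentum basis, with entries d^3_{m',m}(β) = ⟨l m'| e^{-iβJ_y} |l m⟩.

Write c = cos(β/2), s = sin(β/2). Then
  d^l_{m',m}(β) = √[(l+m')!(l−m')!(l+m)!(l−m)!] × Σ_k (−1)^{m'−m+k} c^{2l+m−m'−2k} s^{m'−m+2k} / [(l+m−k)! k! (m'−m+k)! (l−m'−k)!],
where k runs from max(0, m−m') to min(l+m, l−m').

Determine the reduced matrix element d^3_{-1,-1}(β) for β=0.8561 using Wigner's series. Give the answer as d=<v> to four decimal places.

d^3_{-1,-1}(β=0.8561) via Wigner's sum:
With c≡cos(β/2)=0.909777 and s≡sin(β/2)=0.415098, N=[2·24·2·24]^{1/2}=48.000000
The bounds max(0,m−m')=0 and min(l+m,l−m')=2 give 3 terms
  k=0: (−1)^0·48.0000/(48)·0.9098^6·0.4151^0 = +0.567035
  k=1: (−1)^1·48.0000/(6)·0.9098^4·0.4151^2 = -0.944343
  k=2: (−1)^2·48.0000/(8)·0.9098^2·0.4151^4 = +0.147442
d^3_{-1,-1}(0.8561) = +0.567035 -0.944343 +0.147442 = -0.229867

d=-0.2299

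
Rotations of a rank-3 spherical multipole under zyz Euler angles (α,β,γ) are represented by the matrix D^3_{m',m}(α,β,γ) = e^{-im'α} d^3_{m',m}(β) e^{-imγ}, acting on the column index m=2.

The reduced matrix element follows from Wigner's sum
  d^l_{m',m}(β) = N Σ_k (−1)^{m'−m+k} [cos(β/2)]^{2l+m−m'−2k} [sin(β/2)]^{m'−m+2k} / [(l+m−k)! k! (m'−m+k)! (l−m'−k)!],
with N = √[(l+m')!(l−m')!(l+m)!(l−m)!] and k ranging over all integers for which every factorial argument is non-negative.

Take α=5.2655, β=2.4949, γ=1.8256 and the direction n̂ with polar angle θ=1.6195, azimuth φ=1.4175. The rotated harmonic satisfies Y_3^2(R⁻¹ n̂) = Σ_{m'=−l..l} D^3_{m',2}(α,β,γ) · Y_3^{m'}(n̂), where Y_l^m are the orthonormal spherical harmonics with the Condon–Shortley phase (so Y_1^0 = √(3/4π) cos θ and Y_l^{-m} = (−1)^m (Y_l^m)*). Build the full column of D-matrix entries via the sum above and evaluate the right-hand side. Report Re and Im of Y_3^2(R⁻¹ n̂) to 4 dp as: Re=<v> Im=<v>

Need the full column D^3_{m',2} for m'=−3..3 at α=5.2655, β=2.4949, γ=1.8256.
cos(β/2)=0.317741, sin(β/2)=0.948177
d^3_{-3,2}: single k=5 term ⇒ +0.596482;  D = +0.544380-0.243805i
d^3_{-2,2}: k∈[4..5] ⇒ +0.408015 -0.726671 = -0.318656;  D = -0.263606-0.179036i
d^3_{-1,2}: k∈[3..4] ⇒ +0.172950 -0.770055 = -0.597105;  D = +0.025968-0.596540i
d^3_{0,2}: k∈[2..3] ⇒ +0.050192 -0.446958 = -0.396766;  D = +0.346351-0.193556i
d^3_{1,2}: k∈[1..2] ⇒ +0.009711 -0.172950 = -0.163239;  D = +0.142619+0.079415i
d^3_{2,2}: k∈[0..1] ⇒ +0.001029 -0.045819 = -0.044790;  D = +0.002016+0.044744i
d^3_{3,2}: single k=0 term ⇒ -0.007522;  D = -0.006216+0.004236i
Y_3^{m'}(θ=1.6195,φ=1.4175) and Σ D·Y over m':
  (+0.5444-0.2438i)·(-0.1845+0.3725i)  (-0.2636-0.1790i)·(+0.0473+0.0150i)  (+0.0260-0.5965i)·(-0.0487+0.3152i)  (+0.3464-0.1936i)·(+0.0543+0.0000i)  (+0.1426+0.0794i)·(+0.0487+0.3152i)  (+0.0020+0.0447i)·(+0.0473-0.0150i)  (-0.0062+0.0042i)·(+0.1845+0.3725i)
Y_3^2(R⁻¹ n̂) = +0.166123+0.311486i

Re=0.1661 Im=0.3115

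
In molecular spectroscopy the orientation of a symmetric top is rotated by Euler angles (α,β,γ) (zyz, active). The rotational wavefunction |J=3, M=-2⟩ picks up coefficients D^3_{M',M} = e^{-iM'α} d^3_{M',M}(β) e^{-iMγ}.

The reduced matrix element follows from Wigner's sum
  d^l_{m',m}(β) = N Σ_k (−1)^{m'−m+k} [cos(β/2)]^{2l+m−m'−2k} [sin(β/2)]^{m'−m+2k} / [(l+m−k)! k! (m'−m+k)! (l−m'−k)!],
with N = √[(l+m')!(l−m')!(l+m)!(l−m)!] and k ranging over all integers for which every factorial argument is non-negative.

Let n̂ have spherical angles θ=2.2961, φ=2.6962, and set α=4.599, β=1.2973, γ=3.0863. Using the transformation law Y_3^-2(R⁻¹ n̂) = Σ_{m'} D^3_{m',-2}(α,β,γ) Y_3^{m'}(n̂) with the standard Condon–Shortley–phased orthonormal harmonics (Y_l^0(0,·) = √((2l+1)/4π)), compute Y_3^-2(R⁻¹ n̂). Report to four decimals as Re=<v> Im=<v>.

Need the full column D^3_{m',-2} for m'=−3..3 at α=4.599, β=1.2973, γ=3.0863.
cos(β/2)=0.796900, sin(β/2)=0.604111
d^3_{-3,-2}: single k=1 term ⇒ +0.475567;  D = +0.207177+0.428067i
d^3_{-2,-2}: k∈[0..1] ⇒ +0.256108 -0.735901 = -0.479793;  D = +0.452747-0.158811i
d^3_{-1,-2}: k∈[0..1] ⇒ -0.613954 +0.705655 = +0.091700;  D = -0.020367-0.089410i
d^3_{0,-2}: k∈[0..1] ⇒ +0.806139 -0.463272 = +0.342867;  D = +0.340773-0.037839i
d^3_{1,-2}: k∈[0..1] ⇒ -0.705655 +0.202763 = -0.502892;  D = +0.001410-0.502890i
d^3_{2,-2}: k∈[0..1] ⇒ +0.422907 -0.048607 = +0.374300;  D = -0.371776-0.043393i
d^3_{3,-2}: single k=0 term ⇒ -0.157059;  D = -0.035742+0.152938i
Y_3^{m'}(θ=2.2961,φ=2.6962) and Σ D·Y over m':
  (+0.2072+0.4281i)·(-0.0406-0.1700i)  (+0.4527-0.1588i)·(-0.2387-0.2952i)  (-0.0204-0.0894i)·(-0.2619-0.1250i)  (+0.3408-0.0378i)·(+0.1980+0.0000i)  (+0.0014-0.5029i)·(+0.2619-0.1250i)  (-0.3718-0.0434i)·(-0.2387+0.2952i)  (-0.0357+0.1529i)·(+0.0406-0.1700i)
Y_3^-2(R⁻¹ n̂) = +0.034624-0.348874i

Re=0.0346 Im=-0.3489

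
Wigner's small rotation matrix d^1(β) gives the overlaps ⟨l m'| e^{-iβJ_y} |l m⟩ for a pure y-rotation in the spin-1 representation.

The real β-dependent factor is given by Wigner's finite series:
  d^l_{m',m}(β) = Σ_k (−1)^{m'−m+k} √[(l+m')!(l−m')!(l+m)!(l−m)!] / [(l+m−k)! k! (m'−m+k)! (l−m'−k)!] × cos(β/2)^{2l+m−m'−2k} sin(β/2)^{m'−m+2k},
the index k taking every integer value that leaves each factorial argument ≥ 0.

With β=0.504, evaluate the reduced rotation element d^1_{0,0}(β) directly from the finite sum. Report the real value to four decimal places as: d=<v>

d^1_{0,0}(β=0.504) via Wigner's sum:
With c≡cos(β/2)=0.968416 and s≡sin(β/2)=0.249341, N=[1·1·1·1]^{1/2}=1.000000
k: max(0,(0)−(0))=0 … min(1+(0),1−(0))=1
  k=0: (−1)^0·1.0000/(1)·0.9684^2·0.2493^0 = +0.937829
  k=1: (−1)^1·1.0000/(1)·0.9684^0·0.2493^2 = -0.062171
d^1_{0,0}(0.504) = +0.937829 -0.062171 = +0.875658

d=0.8757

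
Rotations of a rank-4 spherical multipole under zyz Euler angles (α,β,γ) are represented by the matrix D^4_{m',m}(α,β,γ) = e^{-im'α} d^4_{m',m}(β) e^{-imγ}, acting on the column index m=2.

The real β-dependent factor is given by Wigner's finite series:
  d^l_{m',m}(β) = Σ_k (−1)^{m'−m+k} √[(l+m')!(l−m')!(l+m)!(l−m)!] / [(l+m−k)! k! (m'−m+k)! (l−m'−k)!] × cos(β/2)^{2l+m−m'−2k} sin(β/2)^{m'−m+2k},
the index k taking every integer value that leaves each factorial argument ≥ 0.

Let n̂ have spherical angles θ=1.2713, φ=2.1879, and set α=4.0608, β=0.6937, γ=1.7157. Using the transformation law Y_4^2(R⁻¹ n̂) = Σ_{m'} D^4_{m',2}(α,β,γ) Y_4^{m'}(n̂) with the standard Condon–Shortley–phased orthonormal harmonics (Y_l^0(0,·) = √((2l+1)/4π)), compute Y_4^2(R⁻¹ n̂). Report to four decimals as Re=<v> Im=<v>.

Need the full column D^4_{m',2} for m'=−4..4 at α=4.0608, β=0.6937, γ=1.7157.
cos(β/2)=0.940448, sin(β/2)=0.339937
d^4_{-4,2}: single k=6 term ⇒ +0.007222;  D = +0.007005+0.001755i
d^4_{-3,2}: k∈[5..6] ⇒ +0.042382 -0.001846 = +0.040536;  D = -0.031678+0.025292i
d^4_{-2,2}: k∈[4..6] ⇒ +0.156684 -0.016377 +0.000178 = +0.140485;  D = -0.003117-0.140451i
d^4_{-1,2}: k∈[3..5] ⇒ +0.408682 -0.080095 +0.002093 = +0.330680;  D = +0.267315+0.194658i
d^4_{0,2}: k∈[2..4] ⇒ +0.758451 -0.264255 +0.012947 = +0.507143;  D = -0.485995+0.144925i
d^4_{1,2}: k∈[1..3] ⇒ +0.938380 -0.613022 +0.053396 = +0.378754;  D = +0.134057-0.354237i
d^4_{2,2}: k∈[0..2] ⇒ +0.611898 -0.959373 +0.156684 = -0.190791;  D = -0.100929-0.161909i
d^4_{3,2}: k∈[0..1] ⇒ -0.827574 +0.324381 = -0.503193;  D = +0.500964+0.047312i
d^4_{4,2}: single k=0 term ⇒ +0.423044;  D = +0.287046-0.310759i
Y_4^{m'}(θ=1.2713,φ=2.1879) and Σ D·Y over m':
  (+0.0070+0.0018i)·(-0.2884-0.2300i)  (-0.0317+0.0253i)·(+0.3095-0.0892i)  (-0.0031-0.1405i)·(+0.0394-0.1126i)  (+0.2673+0.1947i)·(+0.1845+0.2600i)  (-0.4860+0.1449i)·(+0.0692+0.0000i)  (+0.1341-0.3542i)·(-0.1845+0.2600i)  (-0.1009-0.1619i)·(+0.0394+0.1126i)  (+0.5010+0.0473i)·(-0.3095-0.0892i)  (+0.2870-0.3108i)·(-0.2884+0.2300i)
Y_4^2(R⁻¹ n̂) = -0.140546+0.297572i

Re=-0.1405 Im=0.2976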